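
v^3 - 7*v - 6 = (v - 3)*(v + 1)*(v + 2)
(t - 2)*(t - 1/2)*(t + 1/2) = t^3 - 2*t^2 - t/4 + 1/2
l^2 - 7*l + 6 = (l - 6)*(l - 1)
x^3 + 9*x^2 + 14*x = x*(x + 2)*(x + 7)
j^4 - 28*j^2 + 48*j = j*(j - 4)*(j - 2)*(j + 6)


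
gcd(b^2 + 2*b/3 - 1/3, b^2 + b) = b + 1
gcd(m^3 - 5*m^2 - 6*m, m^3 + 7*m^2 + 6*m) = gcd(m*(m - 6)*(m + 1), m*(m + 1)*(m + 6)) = m^2 + m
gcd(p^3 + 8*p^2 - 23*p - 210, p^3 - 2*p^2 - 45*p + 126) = p + 7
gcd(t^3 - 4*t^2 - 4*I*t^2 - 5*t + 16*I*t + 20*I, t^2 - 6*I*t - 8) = t - 4*I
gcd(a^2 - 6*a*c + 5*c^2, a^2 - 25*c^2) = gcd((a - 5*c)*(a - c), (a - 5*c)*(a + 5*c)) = a - 5*c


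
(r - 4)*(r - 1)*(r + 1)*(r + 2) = r^4 - 2*r^3 - 9*r^2 + 2*r + 8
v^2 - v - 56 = (v - 8)*(v + 7)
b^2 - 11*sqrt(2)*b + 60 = (b - 6*sqrt(2))*(b - 5*sqrt(2))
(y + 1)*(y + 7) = y^2 + 8*y + 7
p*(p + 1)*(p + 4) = p^3 + 5*p^2 + 4*p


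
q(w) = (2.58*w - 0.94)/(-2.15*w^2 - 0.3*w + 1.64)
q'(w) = (2.58*w - 0.94)*(4.3*w + 0.3)/(-2.15*w^2 - 0.3*w + 1.64)^2 + 2.58/(-2.15*w^2 - 0.3*w + 1.64)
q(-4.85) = 0.28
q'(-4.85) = 0.07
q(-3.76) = 0.39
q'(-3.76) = 0.13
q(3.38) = -0.33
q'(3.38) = 0.09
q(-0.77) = -4.91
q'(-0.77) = 29.11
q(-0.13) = -0.78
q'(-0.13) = 1.69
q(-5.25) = 0.26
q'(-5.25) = 0.06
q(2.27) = -0.49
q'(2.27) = 0.23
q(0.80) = 46.83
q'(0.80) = 7405.69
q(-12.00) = 0.10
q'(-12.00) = 0.01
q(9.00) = -0.13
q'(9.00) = 0.01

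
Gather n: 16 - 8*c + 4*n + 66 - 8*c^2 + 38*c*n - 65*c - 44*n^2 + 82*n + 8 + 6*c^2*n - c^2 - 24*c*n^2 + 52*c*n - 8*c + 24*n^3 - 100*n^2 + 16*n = -9*c^2 - 81*c + 24*n^3 + n^2*(-24*c - 144) + n*(6*c^2 + 90*c + 102) + 90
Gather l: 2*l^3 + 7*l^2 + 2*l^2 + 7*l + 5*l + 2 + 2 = 2*l^3 + 9*l^2 + 12*l + 4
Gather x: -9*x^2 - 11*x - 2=-9*x^2 - 11*x - 2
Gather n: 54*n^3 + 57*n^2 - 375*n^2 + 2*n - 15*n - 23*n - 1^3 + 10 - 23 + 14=54*n^3 - 318*n^2 - 36*n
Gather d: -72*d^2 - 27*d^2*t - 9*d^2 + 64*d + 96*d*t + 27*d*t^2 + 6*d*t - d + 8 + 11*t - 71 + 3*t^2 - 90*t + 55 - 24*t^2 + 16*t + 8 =d^2*(-27*t - 81) + d*(27*t^2 + 102*t + 63) - 21*t^2 - 63*t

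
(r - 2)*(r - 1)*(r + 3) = r^3 - 7*r + 6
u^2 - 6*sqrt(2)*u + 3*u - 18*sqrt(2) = (u + 3)*(u - 6*sqrt(2))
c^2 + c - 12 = (c - 3)*(c + 4)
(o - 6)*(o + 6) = o^2 - 36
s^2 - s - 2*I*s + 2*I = (s - 1)*(s - 2*I)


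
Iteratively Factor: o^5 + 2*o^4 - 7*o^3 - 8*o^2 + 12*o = (o + 3)*(o^4 - o^3 - 4*o^2 + 4*o) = (o - 2)*(o + 3)*(o^3 + o^2 - 2*o) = o*(o - 2)*(o + 3)*(o^2 + o - 2) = o*(o - 2)*(o - 1)*(o + 3)*(o + 2)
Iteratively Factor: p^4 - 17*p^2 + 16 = (p + 1)*(p^3 - p^2 - 16*p + 16) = (p + 1)*(p + 4)*(p^2 - 5*p + 4) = (p - 4)*(p + 1)*(p + 4)*(p - 1)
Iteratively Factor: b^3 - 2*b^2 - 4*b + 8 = (b + 2)*(b^2 - 4*b + 4) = (b - 2)*(b + 2)*(b - 2)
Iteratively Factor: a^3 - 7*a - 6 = (a + 2)*(a^2 - 2*a - 3) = (a + 1)*(a + 2)*(a - 3)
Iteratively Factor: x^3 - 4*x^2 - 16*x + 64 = (x - 4)*(x^2 - 16) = (x - 4)^2*(x + 4)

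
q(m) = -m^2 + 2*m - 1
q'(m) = 2 - 2*m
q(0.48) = -0.27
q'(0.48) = 1.04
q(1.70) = -0.49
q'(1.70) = -1.40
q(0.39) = -0.37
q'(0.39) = 1.22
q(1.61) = -0.37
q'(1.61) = -1.22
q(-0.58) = -2.50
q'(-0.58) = 3.16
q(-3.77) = -22.75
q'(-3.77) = 9.54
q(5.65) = -21.62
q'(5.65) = -9.30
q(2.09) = -1.19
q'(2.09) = -2.18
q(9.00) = -64.00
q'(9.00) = -16.00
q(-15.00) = -256.00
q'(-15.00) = 32.00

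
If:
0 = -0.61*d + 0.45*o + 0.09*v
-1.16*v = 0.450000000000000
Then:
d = 0.737704918032787*o - 0.0572357263990955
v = -0.39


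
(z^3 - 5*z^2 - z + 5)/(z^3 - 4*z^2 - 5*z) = (z - 1)/z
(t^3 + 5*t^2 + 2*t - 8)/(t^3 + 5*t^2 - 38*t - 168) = (t^2 + t - 2)/(t^2 + t - 42)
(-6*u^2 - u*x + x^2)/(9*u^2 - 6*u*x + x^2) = (2*u + x)/(-3*u + x)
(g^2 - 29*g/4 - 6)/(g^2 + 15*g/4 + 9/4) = (g - 8)/(g + 3)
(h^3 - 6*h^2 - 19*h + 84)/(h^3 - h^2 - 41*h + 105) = (h^2 - 3*h - 28)/(h^2 + 2*h - 35)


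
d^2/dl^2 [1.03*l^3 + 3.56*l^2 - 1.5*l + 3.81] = 6.18*l + 7.12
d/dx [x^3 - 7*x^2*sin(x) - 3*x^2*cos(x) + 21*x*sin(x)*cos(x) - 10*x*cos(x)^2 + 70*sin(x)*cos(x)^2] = 3*x^2*sin(x) - 7*x^2*cos(x) + 3*x^2 - 14*x*sin(x) + 10*x*sin(2*x) - 6*x*cos(x) + 21*x*cos(2*x) + 21*sin(2*x)/2 + 35*cos(x)/2 - 5*cos(2*x) + 105*cos(3*x)/2 - 5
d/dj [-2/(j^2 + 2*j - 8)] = 4*(j + 1)/(j^2 + 2*j - 8)^2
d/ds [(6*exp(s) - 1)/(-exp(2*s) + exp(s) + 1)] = (6*exp(2*s) - 2*exp(s) + 7)*exp(s)/(exp(4*s) - 2*exp(3*s) - exp(2*s) + 2*exp(s) + 1)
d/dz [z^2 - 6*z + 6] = 2*z - 6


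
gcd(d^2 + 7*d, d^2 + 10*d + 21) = d + 7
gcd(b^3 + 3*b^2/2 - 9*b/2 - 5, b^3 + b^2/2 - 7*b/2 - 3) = b^2 - b - 2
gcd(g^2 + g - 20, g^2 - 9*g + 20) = g - 4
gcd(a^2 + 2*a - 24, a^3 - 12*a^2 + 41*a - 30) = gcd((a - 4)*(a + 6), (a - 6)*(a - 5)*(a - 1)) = 1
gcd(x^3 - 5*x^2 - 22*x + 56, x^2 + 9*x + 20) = x + 4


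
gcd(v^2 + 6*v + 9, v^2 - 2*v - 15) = v + 3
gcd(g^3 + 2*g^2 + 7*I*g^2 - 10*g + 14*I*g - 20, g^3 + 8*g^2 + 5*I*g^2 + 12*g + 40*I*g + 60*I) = g^2 + g*(2 + 5*I) + 10*I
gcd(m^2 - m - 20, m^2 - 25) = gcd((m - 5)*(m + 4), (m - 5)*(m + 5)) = m - 5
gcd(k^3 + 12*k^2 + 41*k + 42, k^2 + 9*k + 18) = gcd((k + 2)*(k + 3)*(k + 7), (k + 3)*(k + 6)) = k + 3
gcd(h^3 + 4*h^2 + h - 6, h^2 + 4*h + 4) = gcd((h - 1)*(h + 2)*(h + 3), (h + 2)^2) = h + 2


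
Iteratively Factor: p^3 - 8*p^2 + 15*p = (p)*(p^2 - 8*p + 15) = p*(p - 5)*(p - 3)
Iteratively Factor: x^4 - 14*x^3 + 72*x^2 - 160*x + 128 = (x - 4)*(x^3 - 10*x^2 + 32*x - 32) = (x - 4)^2*(x^2 - 6*x + 8) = (x - 4)^2*(x - 2)*(x - 4)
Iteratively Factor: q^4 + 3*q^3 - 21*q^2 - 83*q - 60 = (q - 5)*(q^3 + 8*q^2 + 19*q + 12) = (q - 5)*(q + 3)*(q^2 + 5*q + 4) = (q - 5)*(q + 3)*(q + 4)*(q + 1)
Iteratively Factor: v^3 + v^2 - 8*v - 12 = (v + 2)*(v^2 - v - 6) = (v + 2)^2*(v - 3)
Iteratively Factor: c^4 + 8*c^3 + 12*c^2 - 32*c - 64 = (c + 4)*(c^3 + 4*c^2 - 4*c - 16) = (c - 2)*(c + 4)*(c^2 + 6*c + 8) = (c - 2)*(c + 2)*(c + 4)*(c + 4)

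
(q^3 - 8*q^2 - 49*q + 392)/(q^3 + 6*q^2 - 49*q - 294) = (q - 8)/(q + 6)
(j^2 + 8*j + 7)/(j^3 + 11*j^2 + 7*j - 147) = (j + 1)/(j^2 + 4*j - 21)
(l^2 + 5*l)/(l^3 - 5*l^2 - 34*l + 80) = l/(l^2 - 10*l + 16)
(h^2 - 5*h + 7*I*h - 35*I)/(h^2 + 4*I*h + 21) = (h - 5)/(h - 3*I)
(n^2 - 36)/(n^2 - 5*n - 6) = (n + 6)/(n + 1)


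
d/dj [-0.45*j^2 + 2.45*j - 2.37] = 2.45 - 0.9*j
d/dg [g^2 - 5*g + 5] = 2*g - 5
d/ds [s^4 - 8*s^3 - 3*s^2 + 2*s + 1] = 4*s^3 - 24*s^2 - 6*s + 2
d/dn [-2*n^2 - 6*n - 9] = -4*n - 6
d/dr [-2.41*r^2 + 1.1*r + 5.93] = 1.1 - 4.82*r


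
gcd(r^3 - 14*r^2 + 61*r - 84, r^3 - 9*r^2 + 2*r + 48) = r - 3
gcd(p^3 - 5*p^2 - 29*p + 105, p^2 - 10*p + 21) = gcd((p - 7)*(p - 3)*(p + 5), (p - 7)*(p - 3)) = p^2 - 10*p + 21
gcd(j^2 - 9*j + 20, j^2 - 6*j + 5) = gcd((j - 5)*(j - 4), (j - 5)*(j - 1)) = j - 5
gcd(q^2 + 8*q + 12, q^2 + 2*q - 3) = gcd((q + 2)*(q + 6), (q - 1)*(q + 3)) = 1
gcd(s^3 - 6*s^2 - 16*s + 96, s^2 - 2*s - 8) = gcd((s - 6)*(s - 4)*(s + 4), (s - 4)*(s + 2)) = s - 4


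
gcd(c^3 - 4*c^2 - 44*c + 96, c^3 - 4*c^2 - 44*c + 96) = c^3 - 4*c^2 - 44*c + 96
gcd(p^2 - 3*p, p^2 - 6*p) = p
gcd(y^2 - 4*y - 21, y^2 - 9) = y + 3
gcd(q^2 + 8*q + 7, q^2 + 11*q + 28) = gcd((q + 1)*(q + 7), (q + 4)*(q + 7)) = q + 7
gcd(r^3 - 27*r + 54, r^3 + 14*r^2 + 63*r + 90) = r + 6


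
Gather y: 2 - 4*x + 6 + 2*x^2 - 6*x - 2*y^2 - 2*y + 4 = 2*x^2 - 10*x - 2*y^2 - 2*y + 12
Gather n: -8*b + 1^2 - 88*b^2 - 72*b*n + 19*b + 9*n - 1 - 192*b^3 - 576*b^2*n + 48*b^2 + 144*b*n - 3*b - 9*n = -192*b^3 - 40*b^2 + 8*b + n*(-576*b^2 + 72*b)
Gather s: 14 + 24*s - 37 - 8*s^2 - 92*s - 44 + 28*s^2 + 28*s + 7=20*s^2 - 40*s - 60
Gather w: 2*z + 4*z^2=4*z^2 + 2*z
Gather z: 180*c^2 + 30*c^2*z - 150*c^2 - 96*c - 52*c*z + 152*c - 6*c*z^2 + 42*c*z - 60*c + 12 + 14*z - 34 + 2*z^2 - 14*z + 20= 30*c^2 - 4*c + z^2*(2 - 6*c) + z*(30*c^2 - 10*c) - 2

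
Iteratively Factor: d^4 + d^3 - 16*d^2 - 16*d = (d + 1)*(d^3 - 16*d) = (d - 4)*(d + 1)*(d^2 + 4*d) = (d - 4)*(d + 1)*(d + 4)*(d)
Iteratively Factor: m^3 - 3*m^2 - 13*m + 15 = (m + 3)*(m^2 - 6*m + 5) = (m - 5)*(m + 3)*(m - 1)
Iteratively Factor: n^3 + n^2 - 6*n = (n - 2)*(n^2 + 3*n) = n*(n - 2)*(n + 3)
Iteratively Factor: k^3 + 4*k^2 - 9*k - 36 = (k - 3)*(k^2 + 7*k + 12) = (k - 3)*(k + 4)*(k + 3)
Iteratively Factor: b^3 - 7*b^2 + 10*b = (b - 2)*(b^2 - 5*b) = b*(b - 2)*(b - 5)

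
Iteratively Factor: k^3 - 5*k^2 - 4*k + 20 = (k - 5)*(k^2 - 4) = (k - 5)*(k - 2)*(k + 2)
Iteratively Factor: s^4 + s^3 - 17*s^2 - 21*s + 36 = (s - 1)*(s^3 + 2*s^2 - 15*s - 36) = (s - 4)*(s - 1)*(s^2 + 6*s + 9) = (s - 4)*(s - 1)*(s + 3)*(s + 3)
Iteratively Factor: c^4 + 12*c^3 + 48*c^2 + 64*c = (c + 4)*(c^3 + 8*c^2 + 16*c) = (c + 4)^2*(c^2 + 4*c) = (c + 4)^3*(c)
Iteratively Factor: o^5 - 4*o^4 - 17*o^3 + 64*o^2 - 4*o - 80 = (o + 4)*(o^4 - 8*o^3 + 15*o^2 + 4*o - 20) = (o - 5)*(o + 4)*(o^3 - 3*o^2 + 4) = (o - 5)*(o - 2)*(o + 4)*(o^2 - o - 2) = (o - 5)*(o - 2)^2*(o + 4)*(o + 1)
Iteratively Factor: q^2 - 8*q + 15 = (q - 5)*(q - 3)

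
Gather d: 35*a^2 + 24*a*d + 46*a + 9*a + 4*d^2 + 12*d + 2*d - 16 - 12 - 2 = 35*a^2 + 55*a + 4*d^2 + d*(24*a + 14) - 30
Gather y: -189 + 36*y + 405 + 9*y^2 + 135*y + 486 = 9*y^2 + 171*y + 702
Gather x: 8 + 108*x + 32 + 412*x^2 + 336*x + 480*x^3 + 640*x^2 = 480*x^3 + 1052*x^2 + 444*x + 40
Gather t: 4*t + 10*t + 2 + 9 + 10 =14*t + 21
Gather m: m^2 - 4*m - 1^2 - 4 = m^2 - 4*m - 5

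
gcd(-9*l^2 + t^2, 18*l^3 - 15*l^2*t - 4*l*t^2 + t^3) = 3*l + t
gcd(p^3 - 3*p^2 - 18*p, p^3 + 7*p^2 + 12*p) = p^2 + 3*p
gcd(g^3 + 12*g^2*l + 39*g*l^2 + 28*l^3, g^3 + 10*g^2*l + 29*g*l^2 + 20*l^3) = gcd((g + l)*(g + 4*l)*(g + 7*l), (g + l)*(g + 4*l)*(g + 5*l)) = g^2 + 5*g*l + 4*l^2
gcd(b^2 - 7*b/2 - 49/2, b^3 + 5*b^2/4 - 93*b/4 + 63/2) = 1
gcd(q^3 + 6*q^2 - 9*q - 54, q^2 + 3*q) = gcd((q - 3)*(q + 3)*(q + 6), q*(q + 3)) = q + 3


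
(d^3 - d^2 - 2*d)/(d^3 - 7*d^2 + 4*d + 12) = d/(d - 6)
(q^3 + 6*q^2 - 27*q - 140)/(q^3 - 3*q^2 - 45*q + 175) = (q + 4)/(q - 5)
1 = 1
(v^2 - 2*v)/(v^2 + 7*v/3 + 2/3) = 3*v*(v - 2)/(3*v^2 + 7*v + 2)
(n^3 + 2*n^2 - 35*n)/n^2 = n + 2 - 35/n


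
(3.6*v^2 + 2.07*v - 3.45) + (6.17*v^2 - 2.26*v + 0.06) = 9.77*v^2 - 0.19*v - 3.39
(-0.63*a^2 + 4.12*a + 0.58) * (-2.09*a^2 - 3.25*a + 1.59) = 1.3167*a^4 - 6.5633*a^3 - 15.6039*a^2 + 4.6658*a + 0.9222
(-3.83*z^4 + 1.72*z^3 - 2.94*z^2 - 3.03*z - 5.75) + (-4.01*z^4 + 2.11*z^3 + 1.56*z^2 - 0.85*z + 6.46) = -7.84*z^4 + 3.83*z^3 - 1.38*z^2 - 3.88*z + 0.71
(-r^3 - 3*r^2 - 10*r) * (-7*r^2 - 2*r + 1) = 7*r^5 + 23*r^4 + 75*r^3 + 17*r^2 - 10*r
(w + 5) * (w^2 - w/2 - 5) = w^3 + 9*w^2/2 - 15*w/2 - 25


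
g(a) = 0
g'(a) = 0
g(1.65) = 0.00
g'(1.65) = 0.00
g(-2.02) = 0.00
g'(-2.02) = 0.00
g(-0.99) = 0.00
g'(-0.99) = 0.00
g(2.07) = 0.00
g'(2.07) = 0.00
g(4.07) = 0.00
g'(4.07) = 0.00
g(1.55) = 0.00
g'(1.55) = 0.00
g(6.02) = 0.00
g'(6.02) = 0.00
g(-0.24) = 0.00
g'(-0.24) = 0.00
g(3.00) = 0.00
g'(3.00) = 0.00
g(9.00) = 0.00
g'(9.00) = 0.00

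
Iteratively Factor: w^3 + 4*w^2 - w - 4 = (w + 1)*(w^2 + 3*w - 4) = (w + 1)*(w + 4)*(w - 1)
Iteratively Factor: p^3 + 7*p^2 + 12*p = (p + 3)*(p^2 + 4*p) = (p + 3)*(p + 4)*(p)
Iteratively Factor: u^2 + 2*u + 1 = (u + 1)*(u + 1)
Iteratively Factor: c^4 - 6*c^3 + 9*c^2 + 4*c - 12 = (c - 3)*(c^3 - 3*c^2 + 4) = (c - 3)*(c - 2)*(c^2 - c - 2) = (c - 3)*(c - 2)^2*(c + 1)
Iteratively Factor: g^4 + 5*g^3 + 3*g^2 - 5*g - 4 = (g + 1)*(g^3 + 4*g^2 - g - 4) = (g - 1)*(g + 1)*(g^2 + 5*g + 4) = (g - 1)*(g + 1)^2*(g + 4)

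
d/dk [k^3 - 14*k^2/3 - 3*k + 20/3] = 3*k^2 - 28*k/3 - 3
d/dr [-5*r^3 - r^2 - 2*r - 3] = -15*r^2 - 2*r - 2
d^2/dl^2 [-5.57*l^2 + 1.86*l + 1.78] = -11.1400000000000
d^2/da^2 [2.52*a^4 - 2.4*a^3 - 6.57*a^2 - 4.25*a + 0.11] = 30.24*a^2 - 14.4*a - 13.14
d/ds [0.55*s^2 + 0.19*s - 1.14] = 1.1*s + 0.19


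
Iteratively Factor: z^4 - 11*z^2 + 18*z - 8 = (z + 4)*(z^3 - 4*z^2 + 5*z - 2) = (z - 2)*(z + 4)*(z^2 - 2*z + 1) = (z - 2)*(z - 1)*(z + 4)*(z - 1)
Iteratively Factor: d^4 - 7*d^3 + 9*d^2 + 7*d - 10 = (d - 1)*(d^3 - 6*d^2 + 3*d + 10) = (d - 1)*(d + 1)*(d^2 - 7*d + 10) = (d - 2)*(d - 1)*(d + 1)*(d - 5)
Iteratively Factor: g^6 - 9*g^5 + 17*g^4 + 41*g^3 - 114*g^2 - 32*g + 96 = (g + 2)*(g^5 - 11*g^4 + 39*g^3 - 37*g^2 - 40*g + 48) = (g - 4)*(g + 2)*(g^4 - 7*g^3 + 11*g^2 + 7*g - 12) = (g - 4)*(g - 3)*(g + 2)*(g^3 - 4*g^2 - g + 4) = (g - 4)*(g - 3)*(g + 1)*(g + 2)*(g^2 - 5*g + 4) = (g - 4)*(g - 3)*(g - 1)*(g + 1)*(g + 2)*(g - 4)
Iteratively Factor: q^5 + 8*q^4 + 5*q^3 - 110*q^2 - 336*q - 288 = (q + 3)*(q^4 + 5*q^3 - 10*q^2 - 80*q - 96) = (q - 4)*(q + 3)*(q^3 + 9*q^2 + 26*q + 24) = (q - 4)*(q + 3)^2*(q^2 + 6*q + 8) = (q - 4)*(q + 2)*(q + 3)^2*(q + 4)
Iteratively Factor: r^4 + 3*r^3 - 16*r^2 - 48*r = (r)*(r^3 + 3*r^2 - 16*r - 48) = r*(r - 4)*(r^2 + 7*r + 12) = r*(r - 4)*(r + 4)*(r + 3)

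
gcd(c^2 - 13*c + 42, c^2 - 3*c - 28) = c - 7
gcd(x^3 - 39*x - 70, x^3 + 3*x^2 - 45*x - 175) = x^2 - 2*x - 35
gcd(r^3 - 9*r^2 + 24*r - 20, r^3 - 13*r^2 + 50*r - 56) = r - 2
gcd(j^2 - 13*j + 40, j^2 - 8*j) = j - 8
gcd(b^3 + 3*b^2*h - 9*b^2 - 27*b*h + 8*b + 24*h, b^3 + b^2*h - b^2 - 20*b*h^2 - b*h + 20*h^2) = b - 1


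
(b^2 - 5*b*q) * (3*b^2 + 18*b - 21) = 3*b^4 - 15*b^3*q + 18*b^3 - 90*b^2*q - 21*b^2 + 105*b*q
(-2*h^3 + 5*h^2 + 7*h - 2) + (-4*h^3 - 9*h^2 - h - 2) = -6*h^3 - 4*h^2 + 6*h - 4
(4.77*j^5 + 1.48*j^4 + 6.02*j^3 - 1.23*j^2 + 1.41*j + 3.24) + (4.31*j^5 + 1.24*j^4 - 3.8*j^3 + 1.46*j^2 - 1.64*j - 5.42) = 9.08*j^5 + 2.72*j^4 + 2.22*j^3 + 0.23*j^2 - 0.23*j - 2.18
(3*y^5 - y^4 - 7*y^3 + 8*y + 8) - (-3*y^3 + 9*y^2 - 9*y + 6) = 3*y^5 - y^4 - 4*y^3 - 9*y^2 + 17*y + 2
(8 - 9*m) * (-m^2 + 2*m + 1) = 9*m^3 - 26*m^2 + 7*m + 8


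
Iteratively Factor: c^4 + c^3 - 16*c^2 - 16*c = (c)*(c^3 + c^2 - 16*c - 16) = c*(c + 4)*(c^2 - 3*c - 4) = c*(c + 1)*(c + 4)*(c - 4)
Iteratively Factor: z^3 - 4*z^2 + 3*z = (z - 1)*(z^2 - 3*z) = z*(z - 1)*(z - 3)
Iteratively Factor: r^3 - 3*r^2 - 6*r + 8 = (r - 4)*(r^2 + r - 2) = (r - 4)*(r - 1)*(r + 2)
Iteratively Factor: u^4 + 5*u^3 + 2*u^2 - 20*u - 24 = (u + 2)*(u^3 + 3*u^2 - 4*u - 12) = (u + 2)*(u + 3)*(u^2 - 4) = (u + 2)^2*(u + 3)*(u - 2)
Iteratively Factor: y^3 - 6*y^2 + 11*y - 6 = (y - 1)*(y^2 - 5*y + 6) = (y - 3)*(y - 1)*(y - 2)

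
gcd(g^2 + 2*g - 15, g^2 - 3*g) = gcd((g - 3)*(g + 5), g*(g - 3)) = g - 3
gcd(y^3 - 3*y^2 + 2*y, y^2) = y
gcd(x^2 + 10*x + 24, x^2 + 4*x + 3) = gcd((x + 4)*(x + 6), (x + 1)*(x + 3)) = 1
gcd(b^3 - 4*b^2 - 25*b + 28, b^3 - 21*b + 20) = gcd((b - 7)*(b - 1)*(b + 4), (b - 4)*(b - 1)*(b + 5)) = b - 1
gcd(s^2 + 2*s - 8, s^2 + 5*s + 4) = s + 4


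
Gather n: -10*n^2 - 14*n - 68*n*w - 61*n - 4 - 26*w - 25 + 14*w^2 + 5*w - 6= -10*n^2 + n*(-68*w - 75) + 14*w^2 - 21*w - 35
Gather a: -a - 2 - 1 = -a - 3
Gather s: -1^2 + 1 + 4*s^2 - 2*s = 4*s^2 - 2*s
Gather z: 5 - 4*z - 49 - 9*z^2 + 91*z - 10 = -9*z^2 + 87*z - 54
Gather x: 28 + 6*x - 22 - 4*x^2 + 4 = -4*x^2 + 6*x + 10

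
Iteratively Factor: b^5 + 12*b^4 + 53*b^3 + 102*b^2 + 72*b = (b + 2)*(b^4 + 10*b^3 + 33*b^2 + 36*b) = b*(b + 2)*(b^3 + 10*b^2 + 33*b + 36) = b*(b + 2)*(b + 3)*(b^2 + 7*b + 12) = b*(b + 2)*(b + 3)*(b + 4)*(b + 3)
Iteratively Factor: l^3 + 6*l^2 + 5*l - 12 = (l - 1)*(l^2 + 7*l + 12) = (l - 1)*(l + 4)*(l + 3)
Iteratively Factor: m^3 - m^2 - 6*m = (m - 3)*(m^2 + 2*m) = (m - 3)*(m + 2)*(m)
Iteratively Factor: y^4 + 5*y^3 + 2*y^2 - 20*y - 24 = (y + 2)*(y^3 + 3*y^2 - 4*y - 12) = (y + 2)*(y + 3)*(y^2 - 4) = (y + 2)^2*(y + 3)*(y - 2)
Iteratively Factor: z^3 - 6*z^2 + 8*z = (z - 4)*(z^2 - 2*z) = (z - 4)*(z - 2)*(z)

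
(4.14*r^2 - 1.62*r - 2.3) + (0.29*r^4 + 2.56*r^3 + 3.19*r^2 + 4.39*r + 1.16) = 0.29*r^4 + 2.56*r^3 + 7.33*r^2 + 2.77*r - 1.14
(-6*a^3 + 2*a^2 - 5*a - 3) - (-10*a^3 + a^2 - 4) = 4*a^3 + a^2 - 5*a + 1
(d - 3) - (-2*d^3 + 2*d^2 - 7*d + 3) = 2*d^3 - 2*d^2 + 8*d - 6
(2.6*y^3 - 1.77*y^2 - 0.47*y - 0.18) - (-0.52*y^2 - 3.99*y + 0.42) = 2.6*y^3 - 1.25*y^2 + 3.52*y - 0.6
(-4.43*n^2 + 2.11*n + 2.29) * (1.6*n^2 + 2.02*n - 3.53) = -7.088*n^4 - 5.5726*n^3 + 23.5641*n^2 - 2.8225*n - 8.0837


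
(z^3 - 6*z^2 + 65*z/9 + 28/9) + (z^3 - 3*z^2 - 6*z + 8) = 2*z^3 - 9*z^2 + 11*z/9 + 100/9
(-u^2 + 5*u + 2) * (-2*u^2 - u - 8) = 2*u^4 - 9*u^3 - u^2 - 42*u - 16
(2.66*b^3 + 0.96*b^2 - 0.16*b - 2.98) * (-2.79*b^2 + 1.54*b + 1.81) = -7.4214*b^5 + 1.418*b^4 + 6.7394*b^3 + 9.8054*b^2 - 4.8788*b - 5.3938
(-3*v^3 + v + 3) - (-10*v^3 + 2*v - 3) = 7*v^3 - v + 6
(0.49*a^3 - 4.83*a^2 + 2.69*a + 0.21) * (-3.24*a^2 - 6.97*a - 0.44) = -1.5876*a^5 + 12.2339*a^4 + 24.7339*a^3 - 17.3045*a^2 - 2.6473*a - 0.0924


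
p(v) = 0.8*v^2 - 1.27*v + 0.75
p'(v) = 1.6*v - 1.27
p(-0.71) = 2.05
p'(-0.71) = -2.41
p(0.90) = 0.26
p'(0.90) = 0.17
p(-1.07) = 3.02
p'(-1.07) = -2.98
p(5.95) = 21.52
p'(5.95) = 8.25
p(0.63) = 0.27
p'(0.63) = -0.26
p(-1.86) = 5.88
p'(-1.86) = -4.25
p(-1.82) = 5.71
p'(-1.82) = -4.18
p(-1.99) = 6.45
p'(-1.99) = -4.45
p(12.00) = 100.71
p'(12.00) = 17.93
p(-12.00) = 131.19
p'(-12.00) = -20.47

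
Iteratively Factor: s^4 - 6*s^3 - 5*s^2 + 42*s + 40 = (s - 5)*(s^3 - s^2 - 10*s - 8) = (s - 5)*(s + 2)*(s^2 - 3*s - 4) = (s - 5)*(s + 1)*(s + 2)*(s - 4)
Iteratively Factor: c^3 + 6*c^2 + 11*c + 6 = (c + 2)*(c^2 + 4*c + 3) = (c + 2)*(c + 3)*(c + 1)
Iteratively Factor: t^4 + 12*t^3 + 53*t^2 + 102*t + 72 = (t + 3)*(t^3 + 9*t^2 + 26*t + 24) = (t + 3)*(t + 4)*(t^2 + 5*t + 6) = (t + 2)*(t + 3)*(t + 4)*(t + 3)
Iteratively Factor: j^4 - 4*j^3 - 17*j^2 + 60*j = (j - 5)*(j^3 + j^2 - 12*j) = (j - 5)*(j + 4)*(j^2 - 3*j) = j*(j - 5)*(j + 4)*(j - 3)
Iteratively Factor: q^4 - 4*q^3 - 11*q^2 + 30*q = (q - 2)*(q^3 - 2*q^2 - 15*q) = (q - 2)*(q + 3)*(q^2 - 5*q) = q*(q - 2)*(q + 3)*(q - 5)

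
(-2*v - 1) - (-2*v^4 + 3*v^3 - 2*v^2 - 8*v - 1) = 2*v^4 - 3*v^3 + 2*v^2 + 6*v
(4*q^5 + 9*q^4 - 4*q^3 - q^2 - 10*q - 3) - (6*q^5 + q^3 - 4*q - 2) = -2*q^5 + 9*q^4 - 5*q^3 - q^2 - 6*q - 1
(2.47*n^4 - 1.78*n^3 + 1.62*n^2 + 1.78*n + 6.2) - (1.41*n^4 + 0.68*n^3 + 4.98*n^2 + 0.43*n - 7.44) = 1.06*n^4 - 2.46*n^3 - 3.36*n^2 + 1.35*n + 13.64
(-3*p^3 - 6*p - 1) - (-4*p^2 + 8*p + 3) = -3*p^3 + 4*p^2 - 14*p - 4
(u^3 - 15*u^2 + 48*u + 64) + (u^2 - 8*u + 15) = u^3 - 14*u^2 + 40*u + 79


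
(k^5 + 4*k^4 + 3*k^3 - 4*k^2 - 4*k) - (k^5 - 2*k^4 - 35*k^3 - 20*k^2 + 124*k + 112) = 6*k^4 + 38*k^3 + 16*k^2 - 128*k - 112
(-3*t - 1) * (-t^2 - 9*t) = 3*t^3 + 28*t^2 + 9*t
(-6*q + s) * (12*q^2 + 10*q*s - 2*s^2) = -72*q^3 - 48*q^2*s + 22*q*s^2 - 2*s^3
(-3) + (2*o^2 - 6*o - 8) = 2*o^2 - 6*o - 11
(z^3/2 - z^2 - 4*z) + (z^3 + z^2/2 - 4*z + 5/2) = 3*z^3/2 - z^2/2 - 8*z + 5/2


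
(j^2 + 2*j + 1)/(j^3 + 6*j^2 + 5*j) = (j + 1)/(j*(j + 5))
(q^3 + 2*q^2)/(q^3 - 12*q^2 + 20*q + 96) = q^2/(q^2 - 14*q + 48)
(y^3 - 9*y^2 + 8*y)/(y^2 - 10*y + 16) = y*(y - 1)/(y - 2)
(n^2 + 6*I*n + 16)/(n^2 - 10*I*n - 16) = (n + 8*I)/(n - 8*I)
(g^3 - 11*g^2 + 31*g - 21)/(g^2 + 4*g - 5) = (g^2 - 10*g + 21)/(g + 5)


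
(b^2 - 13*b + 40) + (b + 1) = b^2 - 12*b + 41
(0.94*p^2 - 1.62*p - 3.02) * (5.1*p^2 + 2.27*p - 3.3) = 4.794*p^4 - 6.1282*p^3 - 22.1814*p^2 - 1.5094*p + 9.966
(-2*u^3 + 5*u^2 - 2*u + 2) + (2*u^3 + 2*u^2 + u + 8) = 7*u^2 - u + 10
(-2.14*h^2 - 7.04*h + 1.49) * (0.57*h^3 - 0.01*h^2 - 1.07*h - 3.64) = -1.2198*h^5 - 3.9914*h^4 + 3.2095*h^3 + 15.3075*h^2 + 24.0313*h - 5.4236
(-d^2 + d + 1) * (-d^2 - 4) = d^4 - d^3 + 3*d^2 - 4*d - 4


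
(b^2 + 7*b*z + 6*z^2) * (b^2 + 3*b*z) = b^4 + 10*b^3*z + 27*b^2*z^2 + 18*b*z^3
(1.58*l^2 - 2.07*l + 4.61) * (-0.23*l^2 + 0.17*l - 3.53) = -0.3634*l^4 + 0.7447*l^3 - 6.9896*l^2 + 8.0908*l - 16.2733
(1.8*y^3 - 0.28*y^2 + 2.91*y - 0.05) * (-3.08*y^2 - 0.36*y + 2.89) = -5.544*y^5 + 0.2144*y^4 - 3.66*y^3 - 1.7028*y^2 + 8.4279*y - 0.1445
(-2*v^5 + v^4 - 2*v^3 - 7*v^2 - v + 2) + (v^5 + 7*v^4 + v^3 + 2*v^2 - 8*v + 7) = -v^5 + 8*v^4 - v^3 - 5*v^2 - 9*v + 9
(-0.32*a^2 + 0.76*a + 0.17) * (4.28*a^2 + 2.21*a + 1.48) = -1.3696*a^4 + 2.5456*a^3 + 1.9336*a^2 + 1.5005*a + 0.2516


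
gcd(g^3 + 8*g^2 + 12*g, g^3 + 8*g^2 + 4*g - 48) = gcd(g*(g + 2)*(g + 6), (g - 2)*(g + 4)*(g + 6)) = g + 6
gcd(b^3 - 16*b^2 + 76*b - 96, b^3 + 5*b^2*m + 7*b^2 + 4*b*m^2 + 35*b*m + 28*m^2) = 1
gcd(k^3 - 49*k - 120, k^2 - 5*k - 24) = k^2 - 5*k - 24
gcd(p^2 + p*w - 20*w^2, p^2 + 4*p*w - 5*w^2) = p + 5*w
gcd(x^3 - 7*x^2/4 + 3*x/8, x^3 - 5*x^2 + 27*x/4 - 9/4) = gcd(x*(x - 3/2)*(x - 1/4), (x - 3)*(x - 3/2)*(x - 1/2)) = x - 3/2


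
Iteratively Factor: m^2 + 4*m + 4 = (m + 2)*(m + 2)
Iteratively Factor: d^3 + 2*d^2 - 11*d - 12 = (d + 4)*(d^2 - 2*d - 3) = (d + 1)*(d + 4)*(d - 3)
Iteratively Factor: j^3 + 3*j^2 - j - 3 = (j + 3)*(j^2 - 1) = (j + 1)*(j + 3)*(j - 1)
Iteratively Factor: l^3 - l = (l)*(l^2 - 1) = l*(l - 1)*(l + 1)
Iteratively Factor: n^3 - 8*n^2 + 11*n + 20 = (n + 1)*(n^2 - 9*n + 20) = (n - 4)*(n + 1)*(n - 5)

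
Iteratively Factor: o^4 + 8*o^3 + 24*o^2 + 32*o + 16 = (o + 2)*(o^3 + 6*o^2 + 12*o + 8) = (o + 2)^2*(o^2 + 4*o + 4) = (o + 2)^3*(o + 2)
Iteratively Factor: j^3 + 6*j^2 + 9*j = (j + 3)*(j^2 + 3*j) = (j + 3)^2*(j)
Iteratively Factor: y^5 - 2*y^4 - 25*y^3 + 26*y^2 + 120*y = (y - 3)*(y^4 + y^3 - 22*y^2 - 40*y) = (y - 5)*(y - 3)*(y^3 + 6*y^2 + 8*y) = (y - 5)*(y - 3)*(y + 2)*(y^2 + 4*y) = y*(y - 5)*(y - 3)*(y + 2)*(y + 4)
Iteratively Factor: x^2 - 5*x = (x)*(x - 5)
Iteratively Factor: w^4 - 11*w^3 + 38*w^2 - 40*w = (w - 2)*(w^3 - 9*w^2 + 20*w) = w*(w - 2)*(w^2 - 9*w + 20) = w*(w - 5)*(w - 2)*(w - 4)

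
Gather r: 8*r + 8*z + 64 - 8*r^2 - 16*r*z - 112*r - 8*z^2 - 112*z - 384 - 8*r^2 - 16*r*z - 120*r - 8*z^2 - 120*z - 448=-16*r^2 + r*(-32*z - 224) - 16*z^2 - 224*z - 768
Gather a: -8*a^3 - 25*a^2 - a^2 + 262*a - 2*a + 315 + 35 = -8*a^3 - 26*a^2 + 260*a + 350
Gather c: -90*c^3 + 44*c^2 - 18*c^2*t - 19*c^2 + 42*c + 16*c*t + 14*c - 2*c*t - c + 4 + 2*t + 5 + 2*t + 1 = -90*c^3 + c^2*(25 - 18*t) + c*(14*t + 55) + 4*t + 10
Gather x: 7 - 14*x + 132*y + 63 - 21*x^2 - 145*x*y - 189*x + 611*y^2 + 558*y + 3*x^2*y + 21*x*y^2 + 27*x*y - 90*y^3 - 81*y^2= x^2*(3*y - 21) + x*(21*y^2 - 118*y - 203) - 90*y^3 + 530*y^2 + 690*y + 70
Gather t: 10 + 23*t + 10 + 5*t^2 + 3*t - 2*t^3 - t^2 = -2*t^3 + 4*t^2 + 26*t + 20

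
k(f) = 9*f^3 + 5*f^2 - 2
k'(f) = 27*f^2 + 10*f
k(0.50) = 0.38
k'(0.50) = 11.75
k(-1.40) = -16.90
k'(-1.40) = 38.92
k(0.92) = 9.24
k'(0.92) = 32.05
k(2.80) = 234.77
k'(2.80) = 239.68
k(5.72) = 1845.94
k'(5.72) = 940.60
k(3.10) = 314.17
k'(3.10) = 290.47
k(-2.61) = -127.96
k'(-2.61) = 157.83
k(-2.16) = -69.37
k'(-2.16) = 104.37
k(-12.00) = -14834.00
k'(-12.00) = 3768.00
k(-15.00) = -29252.00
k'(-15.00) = 5925.00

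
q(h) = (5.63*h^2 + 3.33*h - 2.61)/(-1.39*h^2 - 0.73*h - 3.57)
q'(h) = (2.78*h + 0.73)*(5.63*h^2 + 3.33*h - 2.61)/(-1.39*h^2 - 0.73*h - 3.57)^2 + (11.26*h + 3.33)/(-1.39*h^2 - 0.73*h - 3.57) = (0.518800000000001*h^2 - 47.454*h - 13.7934)/(1.9321*h^4 + 2.0294*h^3 + 10.4575*h^2 + 5.2122*h + 12.7449)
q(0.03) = 0.70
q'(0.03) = -1.18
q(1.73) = -2.22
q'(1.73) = -1.17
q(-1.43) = -0.77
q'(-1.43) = 1.91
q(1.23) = -1.52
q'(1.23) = -1.65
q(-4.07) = -3.26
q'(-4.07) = 0.34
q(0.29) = 0.30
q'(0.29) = -1.81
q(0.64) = -0.40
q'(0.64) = -2.07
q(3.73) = -3.44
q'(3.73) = -0.28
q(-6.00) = -3.66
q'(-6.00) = 0.12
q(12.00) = -3.99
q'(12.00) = -0.01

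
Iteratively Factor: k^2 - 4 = (k + 2)*(k - 2)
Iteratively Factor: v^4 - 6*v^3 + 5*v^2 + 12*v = (v)*(v^3 - 6*v^2 + 5*v + 12) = v*(v - 3)*(v^2 - 3*v - 4) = v*(v - 3)*(v + 1)*(v - 4)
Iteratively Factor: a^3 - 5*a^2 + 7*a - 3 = (a - 1)*(a^2 - 4*a + 3) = (a - 1)^2*(a - 3)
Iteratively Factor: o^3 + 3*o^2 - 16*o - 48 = (o + 4)*(o^2 - o - 12) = (o - 4)*(o + 4)*(o + 3)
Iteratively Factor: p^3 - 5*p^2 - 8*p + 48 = (p - 4)*(p^2 - p - 12) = (p - 4)^2*(p + 3)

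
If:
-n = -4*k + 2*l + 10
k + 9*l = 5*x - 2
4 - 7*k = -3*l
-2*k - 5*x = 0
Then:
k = 5/12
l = -13/36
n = -137/18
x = -1/6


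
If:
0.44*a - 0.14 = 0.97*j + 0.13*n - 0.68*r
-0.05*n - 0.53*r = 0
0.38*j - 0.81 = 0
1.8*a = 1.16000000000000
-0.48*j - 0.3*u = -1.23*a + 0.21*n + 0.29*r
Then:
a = 0.64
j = 2.13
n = -9.91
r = 0.93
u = 5.27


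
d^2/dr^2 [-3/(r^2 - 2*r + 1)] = -18/(r^4 - 4*r^3 + 6*r^2 - 4*r + 1)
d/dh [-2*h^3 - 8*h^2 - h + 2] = -6*h^2 - 16*h - 1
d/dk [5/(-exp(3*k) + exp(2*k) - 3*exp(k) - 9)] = (15*exp(2*k) - 10*exp(k) + 15)*exp(k)/(exp(3*k) - exp(2*k) + 3*exp(k) + 9)^2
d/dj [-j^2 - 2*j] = -2*j - 2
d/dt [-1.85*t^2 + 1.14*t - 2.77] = 1.14 - 3.7*t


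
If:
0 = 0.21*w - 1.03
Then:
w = 4.90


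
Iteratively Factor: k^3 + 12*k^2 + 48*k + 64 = (k + 4)*(k^2 + 8*k + 16) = (k + 4)^2*(k + 4)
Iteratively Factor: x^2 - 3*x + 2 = (x - 2)*(x - 1)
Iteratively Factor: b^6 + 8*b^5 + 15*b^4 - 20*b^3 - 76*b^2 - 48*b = (b + 2)*(b^5 + 6*b^4 + 3*b^3 - 26*b^2 - 24*b) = (b + 2)*(b + 4)*(b^4 + 2*b^3 - 5*b^2 - 6*b) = (b + 1)*(b + 2)*(b + 4)*(b^3 + b^2 - 6*b) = (b - 2)*(b + 1)*(b + 2)*(b + 4)*(b^2 + 3*b) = (b - 2)*(b + 1)*(b + 2)*(b + 3)*(b + 4)*(b)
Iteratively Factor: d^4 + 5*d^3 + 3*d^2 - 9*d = (d)*(d^3 + 5*d^2 + 3*d - 9) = d*(d - 1)*(d^2 + 6*d + 9) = d*(d - 1)*(d + 3)*(d + 3)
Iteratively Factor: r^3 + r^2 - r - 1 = (r + 1)*(r^2 - 1) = (r + 1)^2*(r - 1)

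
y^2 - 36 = (y - 6)*(y + 6)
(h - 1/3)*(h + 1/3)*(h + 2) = h^3 + 2*h^2 - h/9 - 2/9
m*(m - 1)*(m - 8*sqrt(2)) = m^3 - 8*sqrt(2)*m^2 - m^2 + 8*sqrt(2)*m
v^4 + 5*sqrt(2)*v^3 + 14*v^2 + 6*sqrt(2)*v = v*(v + sqrt(2))^2*(v + 3*sqrt(2))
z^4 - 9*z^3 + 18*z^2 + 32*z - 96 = (z - 4)^2*(z - 3)*(z + 2)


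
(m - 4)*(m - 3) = m^2 - 7*m + 12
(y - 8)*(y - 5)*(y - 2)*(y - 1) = y^4 - 16*y^3 + 81*y^2 - 146*y + 80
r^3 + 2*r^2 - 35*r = r*(r - 5)*(r + 7)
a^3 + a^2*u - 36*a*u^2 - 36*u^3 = (a - 6*u)*(a + u)*(a + 6*u)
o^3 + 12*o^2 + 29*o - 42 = (o - 1)*(o + 6)*(o + 7)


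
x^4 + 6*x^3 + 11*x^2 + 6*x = x*(x + 1)*(x + 2)*(x + 3)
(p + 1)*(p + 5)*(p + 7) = p^3 + 13*p^2 + 47*p + 35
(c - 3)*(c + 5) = c^2 + 2*c - 15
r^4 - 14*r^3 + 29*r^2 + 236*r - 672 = (r - 8)*(r - 7)*(r - 3)*(r + 4)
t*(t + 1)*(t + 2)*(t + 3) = t^4 + 6*t^3 + 11*t^2 + 6*t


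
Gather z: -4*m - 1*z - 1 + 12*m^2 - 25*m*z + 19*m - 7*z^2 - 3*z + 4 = 12*m^2 + 15*m - 7*z^2 + z*(-25*m - 4) + 3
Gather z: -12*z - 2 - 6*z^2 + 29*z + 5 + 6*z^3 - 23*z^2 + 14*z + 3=6*z^3 - 29*z^2 + 31*z + 6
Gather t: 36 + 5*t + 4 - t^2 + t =-t^2 + 6*t + 40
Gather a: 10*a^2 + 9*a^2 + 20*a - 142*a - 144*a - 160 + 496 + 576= 19*a^2 - 266*a + 912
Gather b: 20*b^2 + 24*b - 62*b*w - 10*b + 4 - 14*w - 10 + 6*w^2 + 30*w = 20*b^2 + b*(14 - 62*w) + 6*w^2 + 16*w - 6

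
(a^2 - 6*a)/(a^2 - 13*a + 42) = a/(a - 7)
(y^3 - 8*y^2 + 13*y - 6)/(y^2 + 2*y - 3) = (y^2 - 7*y + 6)/(y + 3)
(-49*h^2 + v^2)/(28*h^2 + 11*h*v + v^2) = (-7*h + v)/(4*h + v)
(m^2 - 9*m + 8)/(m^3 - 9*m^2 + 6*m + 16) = (m - 1)/(m^2 - m - 2)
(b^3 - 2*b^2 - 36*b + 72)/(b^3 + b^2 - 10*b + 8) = (b^2 - 36)/(b^2 + 3*b - 4)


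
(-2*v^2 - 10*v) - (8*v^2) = -10*v^2 - 10*v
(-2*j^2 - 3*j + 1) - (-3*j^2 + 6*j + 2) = j^2 - 9*j - 1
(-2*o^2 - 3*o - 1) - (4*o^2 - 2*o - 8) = -6*o^2 - o + 7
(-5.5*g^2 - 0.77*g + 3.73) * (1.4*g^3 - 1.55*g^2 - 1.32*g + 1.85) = -7.7*g^5 + 7.447*g^4 + 13.6755*g^3 - 14.9401*g^2 - 6.3481*g + 6.9005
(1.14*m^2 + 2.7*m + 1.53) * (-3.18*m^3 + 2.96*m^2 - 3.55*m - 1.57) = -3.6252*m^5 - 5.2116*m^4 - 0.9204*m^3 - 6.846*m^2 - 9.6705*m - 2.4021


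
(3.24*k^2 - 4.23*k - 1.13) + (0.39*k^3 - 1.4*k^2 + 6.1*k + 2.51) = 0.39*k^3 + 1.84*k^2 + 1.87*k + 1.38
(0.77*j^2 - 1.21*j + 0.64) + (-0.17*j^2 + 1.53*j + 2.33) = 0.6*j^2 + 0.32*j + 2.97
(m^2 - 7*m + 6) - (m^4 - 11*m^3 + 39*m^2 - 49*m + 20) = -m^4 + 11*m^3 - 38*m^2 + 42*m - 14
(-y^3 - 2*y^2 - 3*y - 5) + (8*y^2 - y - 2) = -y^3 + 6*y^2 - 4*y - 7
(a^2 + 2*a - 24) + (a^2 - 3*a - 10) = 2*a^2 - a - 34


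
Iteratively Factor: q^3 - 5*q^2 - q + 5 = (q - 1)*(q^2 - 4*q - 5) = (q - 5)*(q - 1)*(q + 1)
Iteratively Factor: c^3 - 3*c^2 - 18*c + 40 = (c - 5)*(c^2 + 2*c - 8) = (c - 5)*(c + 4)*(c - 2)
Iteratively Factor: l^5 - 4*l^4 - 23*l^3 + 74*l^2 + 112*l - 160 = (l - 1)*(l^4 - 3*l^3 - 26*l^2 + 48*l + 160) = (l - 1)*(l + 2)*(l^3 - 5*l^2 - 16*l + 80) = (l - 1)*(l + 2)*(l + 4)*(l^2 - 9*l + 20) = (l - 4)*(l - 1)*(l + 2)*(l + 4)*(l - 5)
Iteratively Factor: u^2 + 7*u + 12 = (u + 4)*(u + 3)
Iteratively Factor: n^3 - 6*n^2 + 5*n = (n - 1)*(n^2 - 5*n) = n*(n - 1)*(n - 5)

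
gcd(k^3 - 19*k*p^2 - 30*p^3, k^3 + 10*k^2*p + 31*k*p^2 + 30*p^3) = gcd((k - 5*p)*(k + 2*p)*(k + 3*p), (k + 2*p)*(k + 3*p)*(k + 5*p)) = k^2 + 5*k*p + 6*p^2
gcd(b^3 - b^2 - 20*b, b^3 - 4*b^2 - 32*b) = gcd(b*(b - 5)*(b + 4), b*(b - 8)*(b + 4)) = b^2 + 4*b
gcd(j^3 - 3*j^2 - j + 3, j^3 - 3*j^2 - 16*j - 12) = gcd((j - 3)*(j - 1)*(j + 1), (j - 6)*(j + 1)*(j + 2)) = j + 1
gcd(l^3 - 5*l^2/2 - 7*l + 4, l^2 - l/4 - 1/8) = l - 1/2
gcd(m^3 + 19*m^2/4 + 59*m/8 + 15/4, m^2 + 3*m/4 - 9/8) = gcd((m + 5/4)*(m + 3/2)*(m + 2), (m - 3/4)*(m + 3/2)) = m + 3/2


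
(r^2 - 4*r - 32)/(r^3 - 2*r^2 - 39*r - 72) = (r + 4)/(r^2 + 6*r + 9)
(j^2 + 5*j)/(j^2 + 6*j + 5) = j/(j + 1)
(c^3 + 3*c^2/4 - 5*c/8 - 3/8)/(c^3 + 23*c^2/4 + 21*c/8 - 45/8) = (2*c^2 + 3*c + 1)/(2*c^2 + 13*c + 15)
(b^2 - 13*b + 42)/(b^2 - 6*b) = (b - 7)/b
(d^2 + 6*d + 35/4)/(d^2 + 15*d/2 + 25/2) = (d + 7/2)/(d + 5)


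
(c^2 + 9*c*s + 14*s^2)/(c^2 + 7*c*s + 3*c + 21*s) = (c + 2*s)/(c + 3)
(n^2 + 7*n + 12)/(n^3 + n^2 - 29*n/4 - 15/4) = 4*(n + 4)/(4*n^2 - 8*n - 5)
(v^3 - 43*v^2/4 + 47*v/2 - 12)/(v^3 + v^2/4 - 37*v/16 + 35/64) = 16*(4*v^3 - 43*v^2 + 94*v - 48)/(64*v^3 + 16*v^2 - 148*v + 35)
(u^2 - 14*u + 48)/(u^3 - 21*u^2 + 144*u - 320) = (u - 6)/(u^2 - 13*u + 40)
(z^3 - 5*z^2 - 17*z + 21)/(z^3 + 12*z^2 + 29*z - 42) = (z^2 - 4*z - 21)/(z^2 + 13*z + 42)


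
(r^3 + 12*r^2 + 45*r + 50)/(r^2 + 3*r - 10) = (r^2 + 7*r + 10)/(r - 2)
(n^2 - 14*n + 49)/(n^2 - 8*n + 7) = (n - 7)/(n - 1)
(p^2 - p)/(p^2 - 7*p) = (p - 1)/(p - 7)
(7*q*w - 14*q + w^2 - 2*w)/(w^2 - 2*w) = (7*q + w)/w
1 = 1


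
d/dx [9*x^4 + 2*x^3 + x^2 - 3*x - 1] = 36*x^3 + 6*x^2 + 2*x - 3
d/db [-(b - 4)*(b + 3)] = 1 - 2*b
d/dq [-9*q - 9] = -9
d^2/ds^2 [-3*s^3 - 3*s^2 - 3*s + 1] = -18*s - 6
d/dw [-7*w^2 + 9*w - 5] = 9 - 14*w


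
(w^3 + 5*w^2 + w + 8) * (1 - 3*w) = -3*w^4 - 14*w^3 + 2*w^2 - 23*w + 8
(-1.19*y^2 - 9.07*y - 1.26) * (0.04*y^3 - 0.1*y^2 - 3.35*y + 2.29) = -0.0476*y^5 - 0.2438*y^4 + 4.8431*y^3 + 27.7854*y^2 - 16.5493*y - 2.8854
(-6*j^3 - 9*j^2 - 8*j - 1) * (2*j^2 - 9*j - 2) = -12*j^5 + 36*j^4 + 77*j^3 + 88*j^2 + 25*j + 2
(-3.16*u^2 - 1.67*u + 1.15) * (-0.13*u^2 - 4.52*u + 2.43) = 0.4108*u^4 + 14.5003*u^3 - 0.279900000000001*u^2 - 9.2561*u + 2.7945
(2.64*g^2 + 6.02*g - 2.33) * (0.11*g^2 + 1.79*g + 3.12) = 0.2904*g^4 + 5.3878*g^3 + 18.7563*g^2 + 14.6117*g - 7.2696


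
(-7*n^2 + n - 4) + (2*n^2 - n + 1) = -5*n^2 - 3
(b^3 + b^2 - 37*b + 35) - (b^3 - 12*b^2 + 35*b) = 13*b^2 - 72*b + 35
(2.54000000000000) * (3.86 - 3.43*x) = 9.8044 - 8.7122*x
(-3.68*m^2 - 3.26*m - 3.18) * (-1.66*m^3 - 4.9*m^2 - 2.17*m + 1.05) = 6.1088*m^5 + 23.4436*m^4 + 29.2384*m^3 + 18.7922*m^2 + 3.4776*m - 3.339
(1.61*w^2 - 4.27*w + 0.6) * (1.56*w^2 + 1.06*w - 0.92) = 2.5116*w^4 - 4.9546*w^3 - 5.0714*w^2 + 4.5644*w - 0.552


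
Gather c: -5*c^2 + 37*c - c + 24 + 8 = -5*c^2 + 36*c + 32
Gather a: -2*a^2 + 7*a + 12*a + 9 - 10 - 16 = -2*a^2 + 19*a - 17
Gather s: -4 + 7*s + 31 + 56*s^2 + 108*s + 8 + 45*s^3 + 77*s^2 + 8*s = 45*s^3 + 133*s^2 + 123*s + 35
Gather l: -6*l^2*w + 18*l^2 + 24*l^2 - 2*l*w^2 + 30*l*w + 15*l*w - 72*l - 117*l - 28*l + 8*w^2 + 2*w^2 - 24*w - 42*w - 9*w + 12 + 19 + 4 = l^2*(42 - 6*w) + l*(-2*w^2 + 45*w - 217) + 10*w^2 - 75*w + 35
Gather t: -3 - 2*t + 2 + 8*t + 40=6*t + 39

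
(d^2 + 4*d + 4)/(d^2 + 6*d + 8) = (d + 2)/(d + 4)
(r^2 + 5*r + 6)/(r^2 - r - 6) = (r + 3)/(r - 3)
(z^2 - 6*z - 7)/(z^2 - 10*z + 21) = (z + 1)/(z - 3)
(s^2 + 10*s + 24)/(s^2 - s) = (s^2 + 10*s + 24)/(s*(s - 1))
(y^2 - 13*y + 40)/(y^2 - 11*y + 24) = (y - 5)/(y - 3)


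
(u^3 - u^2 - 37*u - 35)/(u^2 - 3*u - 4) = (u^2 - 2*u - 35)/(u - 4)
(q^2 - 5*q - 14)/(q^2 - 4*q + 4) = (q^2 - 5*q - 14)/(q^2 - 4*q + 4)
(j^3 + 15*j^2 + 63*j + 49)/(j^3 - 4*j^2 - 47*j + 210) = (j^2 + 8*j + 7)/(j^2 - 11*j + 30)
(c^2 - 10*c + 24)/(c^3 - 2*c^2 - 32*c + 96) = (c - 6)/(c^2 + 2*c - 24)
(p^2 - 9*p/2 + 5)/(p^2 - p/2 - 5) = (p - 2)/(p + 2)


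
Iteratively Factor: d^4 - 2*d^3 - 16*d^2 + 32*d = (d)*(d^3 - 2*d^2 - 16*d + 32) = d*(d - 4)*(d^2 + 2*d - 8) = d*(d - 4)*(d + 4)*(d - 2)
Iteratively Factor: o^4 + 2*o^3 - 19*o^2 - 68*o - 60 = (o + 2)*(o^3 - 19*o - 30) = (o - 5)*(o + 2)*(o^2 + 5*o + 6) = (o - 5)*(o + 2)*(o + 3)*(o + 2)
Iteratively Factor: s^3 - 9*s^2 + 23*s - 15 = (s - 5)*(s^2 - 4*s + 3) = (s - 5)*(s - 1)*(s - 3)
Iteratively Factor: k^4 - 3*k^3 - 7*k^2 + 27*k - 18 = (k - 1)*(k^3 - 2*k^2 - 9*k + 18) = (k - 1)*(k + 3)*(k^2 - 5*k + 6) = (k - 2)*(k - 1)*(k + 3)*(k - 3)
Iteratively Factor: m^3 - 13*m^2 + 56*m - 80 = (m - 4)*(m^2 - 9*m + 20) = (m - 5)*(m - 4)*(m - 4)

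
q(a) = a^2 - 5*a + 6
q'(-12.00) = -29.00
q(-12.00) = 210.00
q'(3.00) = 1.00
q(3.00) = 0.00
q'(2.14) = -0.72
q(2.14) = -0.12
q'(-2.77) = -10.54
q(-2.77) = 27.52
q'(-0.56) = -6.12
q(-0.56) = 9.11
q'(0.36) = -4.28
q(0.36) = 4.33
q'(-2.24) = -9.48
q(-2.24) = 22.22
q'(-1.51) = -8.02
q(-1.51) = 15.83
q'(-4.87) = -14.74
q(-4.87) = 54.07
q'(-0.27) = -5.54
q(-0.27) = 7.42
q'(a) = 2*a - 5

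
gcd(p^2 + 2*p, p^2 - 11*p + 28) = 1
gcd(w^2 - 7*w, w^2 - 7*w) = w^2 - 7*w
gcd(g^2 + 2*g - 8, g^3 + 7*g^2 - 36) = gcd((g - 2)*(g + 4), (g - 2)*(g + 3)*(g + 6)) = g - 2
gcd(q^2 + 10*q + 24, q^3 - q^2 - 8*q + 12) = 1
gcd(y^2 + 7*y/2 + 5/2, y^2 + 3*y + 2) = y + 1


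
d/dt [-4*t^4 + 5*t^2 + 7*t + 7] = -16*t^3 + 10*t + 7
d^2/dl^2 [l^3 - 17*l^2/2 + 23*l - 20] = 6*l - 17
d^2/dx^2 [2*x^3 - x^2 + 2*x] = 12*x - 2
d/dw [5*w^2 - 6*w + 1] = 10*w - 6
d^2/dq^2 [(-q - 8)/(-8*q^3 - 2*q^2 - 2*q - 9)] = 4*(2*(q + 8)*(12*q^2 + 2*q + 1)^2 - (12*q^2 + 2*q + (q + 8)*(12*q + 1) + 1)*(8*q^3 + 2*q^2 + 2*q + 9))/(8*q^3 + 2*q^2 + 2*q + 9)^3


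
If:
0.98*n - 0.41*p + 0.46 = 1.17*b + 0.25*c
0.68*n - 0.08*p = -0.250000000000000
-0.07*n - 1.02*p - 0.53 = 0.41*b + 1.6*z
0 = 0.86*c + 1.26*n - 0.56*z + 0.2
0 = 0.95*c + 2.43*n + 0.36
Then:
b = 0.30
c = 1.09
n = -0.57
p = -1.76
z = 0.74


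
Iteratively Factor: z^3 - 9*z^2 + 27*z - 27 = (z - 3)*(z^2 - 6*z + 9) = (z - 3)^2*(z - 3)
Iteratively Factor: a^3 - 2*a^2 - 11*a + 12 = (a - 4)*(a^2 + 2*a - 3) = (a - 4)*(a - 1)*(a + 3)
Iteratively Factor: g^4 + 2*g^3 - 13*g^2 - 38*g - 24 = (g + 2)*(g^3 - 13*g - 12) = (g + 1)*(g + 2)*(g^2 - g - 12) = (g + 1)*(g + 2)*(g + 3)*(g - 4)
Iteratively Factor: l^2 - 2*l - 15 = (l + 3)*(l - 5)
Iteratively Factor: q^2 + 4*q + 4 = (q + 2)*(q + 2)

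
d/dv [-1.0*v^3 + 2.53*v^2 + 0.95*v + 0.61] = -3.0*v^2 + 5.06*v + 0.95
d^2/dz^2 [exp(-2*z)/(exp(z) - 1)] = 4*exp(-2*z)/(exp(z) - 1) + 5/(exp(z) - 1)^3 - 3*exp(-z)/(exp(z) - 1)^3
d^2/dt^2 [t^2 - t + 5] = 2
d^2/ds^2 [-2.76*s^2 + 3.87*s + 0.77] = -5.52000000000000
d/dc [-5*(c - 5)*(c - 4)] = 45 - 10*c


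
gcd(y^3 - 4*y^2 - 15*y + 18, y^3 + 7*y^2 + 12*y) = y + 3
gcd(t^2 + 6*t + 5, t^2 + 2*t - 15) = t + 5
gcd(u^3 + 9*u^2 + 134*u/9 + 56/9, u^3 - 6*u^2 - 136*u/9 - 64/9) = u^2 + 2*u + 8/9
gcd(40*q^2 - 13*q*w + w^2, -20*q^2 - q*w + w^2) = 5*q - w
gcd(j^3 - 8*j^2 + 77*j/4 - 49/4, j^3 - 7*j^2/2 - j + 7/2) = j^2 - 9*j/2 + 7/2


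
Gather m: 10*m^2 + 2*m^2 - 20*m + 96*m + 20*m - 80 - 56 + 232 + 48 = 12*m^2 + 96*m + 144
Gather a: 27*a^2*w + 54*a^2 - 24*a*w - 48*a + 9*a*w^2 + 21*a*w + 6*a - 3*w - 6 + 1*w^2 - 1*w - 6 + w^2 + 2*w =a^2*(27*w + 54) + a*(9*w^2 - 3*w - 42) + 2*w^2 - 2*w - 12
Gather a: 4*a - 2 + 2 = 4*a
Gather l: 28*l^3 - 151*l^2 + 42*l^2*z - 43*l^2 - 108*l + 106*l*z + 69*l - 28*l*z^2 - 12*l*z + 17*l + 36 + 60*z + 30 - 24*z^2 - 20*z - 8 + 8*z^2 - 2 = 28*l^3 + l^2*(42*z - 194) + l*(-28*z^2 + 94*z - 22) - 16*z^2 + 40*z + 56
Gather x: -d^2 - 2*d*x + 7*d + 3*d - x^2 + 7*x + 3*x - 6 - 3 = -d^2 + 10*d - x^2 + x*(10 - 2*d) - 9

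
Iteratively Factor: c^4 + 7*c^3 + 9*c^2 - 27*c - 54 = (c + 3)*(c^3 + 4*c^2 - 3*c - 18) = (c - 2)*(c + 3)*(c^2 + 6*c + 9) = (c - 2)*(c + 3)^2*(c + 3)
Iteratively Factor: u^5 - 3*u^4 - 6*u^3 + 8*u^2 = (u - 1)*(u^4 - 2*u^3 - 8*u^2) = u*(u - 1)*(u^3 - 2*u^2 - 8*u) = u*(u - 4)*(u - 1)*(u^2 + 2*u) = u^2*(u - 4)*(u - 1)*(u + 2)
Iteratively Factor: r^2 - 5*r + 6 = (r - 3)*(r - 2)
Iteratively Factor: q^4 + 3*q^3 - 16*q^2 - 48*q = (q + 3)*(q^3 - 16*q) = (q + 3)*(q + 4)*(q^2 - 4*q) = (q - 4)*(q + 3)*(q + 4)*(q)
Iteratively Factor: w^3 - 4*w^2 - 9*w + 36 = (w - 3)*(w^2 - w - 12) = (w - 3)*(w + 3)*(w - 4)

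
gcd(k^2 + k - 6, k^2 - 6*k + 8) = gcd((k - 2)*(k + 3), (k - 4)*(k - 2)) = k - 2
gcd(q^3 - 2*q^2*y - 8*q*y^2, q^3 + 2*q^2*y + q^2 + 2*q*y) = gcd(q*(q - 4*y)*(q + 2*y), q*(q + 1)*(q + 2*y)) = q^2 + 2*q*y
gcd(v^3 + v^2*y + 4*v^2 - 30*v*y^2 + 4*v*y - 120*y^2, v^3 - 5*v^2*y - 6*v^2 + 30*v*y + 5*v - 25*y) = -v + 5*y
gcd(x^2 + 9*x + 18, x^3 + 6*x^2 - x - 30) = x + 3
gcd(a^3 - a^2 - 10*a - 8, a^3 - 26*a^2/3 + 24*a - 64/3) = a - 4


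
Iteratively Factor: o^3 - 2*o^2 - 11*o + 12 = (o - 4)*(o^2 + 2*o - 3) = (o - 4)*(o - 1)*(o + 3)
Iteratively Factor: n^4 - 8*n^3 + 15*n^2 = (n)*(n^3 - 8*n^2 + 15*n) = n*(n - 3)*(n^2 - 5*n) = n^2*(n - 3)*(n - 5)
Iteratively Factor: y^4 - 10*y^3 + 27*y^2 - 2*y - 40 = (y + 1)*(y^3 - 11*y^2 + 38*y - 40) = (y - 2)*(y + 1)*(y^2 - 9*y + 20) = (y - 5)*(y - 2)*(y + 1)*(y - 4)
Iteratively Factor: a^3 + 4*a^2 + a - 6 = (a - 1)*(a^2 + 5*a + 6) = (a - 1)*(a + 3)*(a + 2)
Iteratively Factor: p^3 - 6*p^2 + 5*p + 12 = (p - 3)*(p^2 - 3*p - 4) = (p - 4)*(p - 3)*(p + 1)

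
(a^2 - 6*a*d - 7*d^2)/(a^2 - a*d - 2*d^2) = (a - 7*d)/(a - 2*d)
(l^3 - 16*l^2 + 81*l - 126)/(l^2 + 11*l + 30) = (l^3 - 16*l^2 + 81*l - 126)/(l^2 + 11*l + 30)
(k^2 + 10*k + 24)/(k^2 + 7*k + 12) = (k + 6)/(k + 3)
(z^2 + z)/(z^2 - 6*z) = (z + 1)/(z - 6)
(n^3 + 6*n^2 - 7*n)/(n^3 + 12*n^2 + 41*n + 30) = n*(n^2 + 6*n - 7)/(n^3 + 12*n^2 + 41*n + 30)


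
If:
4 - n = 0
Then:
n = 4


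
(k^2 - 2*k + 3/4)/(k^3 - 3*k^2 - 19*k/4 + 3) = (2*k - 3)/(2*k^2 - 5*k - 12)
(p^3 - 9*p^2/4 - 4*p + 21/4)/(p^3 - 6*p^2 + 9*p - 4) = (4*p^2 - 5*p - 21)/(4*(p^2 - 5*p + 4))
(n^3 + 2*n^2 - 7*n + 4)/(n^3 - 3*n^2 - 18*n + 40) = (n^2 - 2*n + 1)/(n^2 - 7*n + 10)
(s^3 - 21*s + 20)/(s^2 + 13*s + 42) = (s^3 - 21*s + 20)/(s^2 + 13*s + 42)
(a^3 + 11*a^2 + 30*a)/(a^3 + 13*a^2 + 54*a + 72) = a*(a + 5)/(a^2 + 7*a + 12)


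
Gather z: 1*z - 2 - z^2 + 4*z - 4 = -z^2 + 5*z - 6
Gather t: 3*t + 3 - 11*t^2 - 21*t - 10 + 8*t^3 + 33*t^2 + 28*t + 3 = 8*t^3 + 22*t^2 + 10*t - 4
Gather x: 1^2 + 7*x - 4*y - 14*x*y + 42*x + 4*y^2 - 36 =x*(49 - 14*y) + 4*y^2 - 4*y - 35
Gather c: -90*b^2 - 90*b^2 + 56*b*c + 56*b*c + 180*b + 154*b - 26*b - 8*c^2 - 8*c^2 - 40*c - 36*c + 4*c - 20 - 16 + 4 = -180*b^2 + 308*b - 16*c^2 + c*(112*b - 72) - 32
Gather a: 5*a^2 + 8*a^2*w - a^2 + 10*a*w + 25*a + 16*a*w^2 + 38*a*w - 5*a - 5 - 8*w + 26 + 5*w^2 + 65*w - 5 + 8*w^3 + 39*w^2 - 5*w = a^2*(8*w + 4) + a*(16*w^2 + 48*w + 20) + 8*w^3 + 44*w^2 + 52*w + 16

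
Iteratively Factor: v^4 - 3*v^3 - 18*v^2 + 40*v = (v - 5)*(v^3 + 2*v^2 - 8*v) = (v - 5)*(v + 4)*(v^2 - 2*v) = (v - 5)*(v - 2)*(v + 4)*(v)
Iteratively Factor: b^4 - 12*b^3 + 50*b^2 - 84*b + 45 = (b - 1)*(b^3 - 11*b^2 + 39*b - 45) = (b - 5)*(b - 1)*(b^2 - 6*b + 9) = (b - 5)*(b - 3)*(b - 1)*(b - 3)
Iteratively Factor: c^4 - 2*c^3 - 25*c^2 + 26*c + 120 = (c + 2)*(c^3 - 4*c^2 - 17*c + 60) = (c - 3)*(c + 2)*(c^2 - c - 20) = (c - 3)*(c + 2)*(c + 4)*(c - 5)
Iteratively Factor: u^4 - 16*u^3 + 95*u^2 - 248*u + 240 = (u - 4)*(u^3 - 12*u^2 + 47*u - 60) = (u - 4)*(u - 3)*(u^2 - 9*u + 20) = (u - 4)^2*(u - 3)*(u - 5)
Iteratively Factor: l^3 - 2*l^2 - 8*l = (l + 2)*(l^2 - 4*l) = l*(l + 2)*(l - 4)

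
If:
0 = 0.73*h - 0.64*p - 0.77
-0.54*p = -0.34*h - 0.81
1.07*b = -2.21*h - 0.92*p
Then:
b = -15.08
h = 5.29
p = 4.83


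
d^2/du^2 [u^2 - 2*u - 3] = 2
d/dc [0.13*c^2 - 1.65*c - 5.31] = 0.26*c - 1.65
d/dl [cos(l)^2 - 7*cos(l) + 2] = (7 - 2*cos(l))*sin(l)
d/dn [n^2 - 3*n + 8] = 2*n - 3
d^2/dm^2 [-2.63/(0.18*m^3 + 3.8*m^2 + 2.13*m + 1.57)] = ((2.8404*m + 19.988)*(0.18*m^3 + 3.8*m^2 + 2.13*m + 1.57) - 2.63*(0.54*m^2 + 7.6*m + 2.13)*(1.08*m^2 + 15.2*m + 4.26))/(0.18*m^3 + 3.8*m^2 + 2.13*m + 1.57)^3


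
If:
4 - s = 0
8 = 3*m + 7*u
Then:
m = 8/3 - 7*u/3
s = 4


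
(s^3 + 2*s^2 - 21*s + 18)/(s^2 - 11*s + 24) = (s^2 + 5*s - 6)/(s - 8)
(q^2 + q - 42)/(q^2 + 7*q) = (q - 6)/q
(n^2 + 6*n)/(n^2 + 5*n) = (n + 6)/(n + 5)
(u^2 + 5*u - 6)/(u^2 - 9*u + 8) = (u + 6)/(u - 8)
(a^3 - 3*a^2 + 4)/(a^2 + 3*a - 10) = (a^2 - a - 2)/(a + 5)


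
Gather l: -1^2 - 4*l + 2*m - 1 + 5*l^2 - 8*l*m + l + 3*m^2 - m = 5*l^2 + l*(-8*m - 3) + 3*m^2 + m - 2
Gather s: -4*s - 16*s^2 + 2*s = -16*s^2 - 2*s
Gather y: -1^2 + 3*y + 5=3*y + 4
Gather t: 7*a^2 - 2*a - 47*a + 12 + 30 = 7*a^2 - 49*a + 42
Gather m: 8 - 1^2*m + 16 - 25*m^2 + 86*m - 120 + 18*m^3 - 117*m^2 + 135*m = 18*m^3 - 142*m^2 + 220*m - 96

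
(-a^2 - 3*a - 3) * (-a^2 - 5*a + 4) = a^4 + 8*a^3 + 14*a^2 + 3*a - 12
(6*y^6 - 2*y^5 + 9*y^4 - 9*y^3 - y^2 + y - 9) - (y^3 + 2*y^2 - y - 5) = 6*y^6 - 2*y^5 + 9*y^4 - 10*y^3 - 3*y^2 + 2*y - 4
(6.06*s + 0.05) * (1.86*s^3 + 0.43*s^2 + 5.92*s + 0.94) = 11.2716*s^4 + 2.6988*s^3 + 35.8967*s^2 + 5.9924*s + 0.047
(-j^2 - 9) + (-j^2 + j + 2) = -2*j^2 + j - 7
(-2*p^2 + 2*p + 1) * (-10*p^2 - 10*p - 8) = 20*p^4 - 14*p^2 - 26*p - 8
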